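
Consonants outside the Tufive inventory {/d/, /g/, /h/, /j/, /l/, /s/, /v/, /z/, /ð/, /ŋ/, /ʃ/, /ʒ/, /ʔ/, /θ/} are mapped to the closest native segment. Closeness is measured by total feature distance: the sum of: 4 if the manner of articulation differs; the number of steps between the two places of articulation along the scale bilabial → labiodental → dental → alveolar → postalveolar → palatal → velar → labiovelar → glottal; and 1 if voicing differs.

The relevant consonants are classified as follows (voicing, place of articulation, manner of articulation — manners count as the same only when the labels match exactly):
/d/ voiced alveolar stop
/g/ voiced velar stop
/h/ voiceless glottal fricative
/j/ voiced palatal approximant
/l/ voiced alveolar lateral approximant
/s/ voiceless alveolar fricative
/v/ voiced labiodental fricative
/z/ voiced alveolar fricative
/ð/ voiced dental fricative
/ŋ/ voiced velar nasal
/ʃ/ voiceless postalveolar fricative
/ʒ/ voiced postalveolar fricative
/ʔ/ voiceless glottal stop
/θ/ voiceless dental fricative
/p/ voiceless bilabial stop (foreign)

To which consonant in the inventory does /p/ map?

d

/d/ is closest: same manner (stop), place distance 3 (bilabial→alveolar), voicing differs (+1); total 4. Next closest is /v/ at distance 6.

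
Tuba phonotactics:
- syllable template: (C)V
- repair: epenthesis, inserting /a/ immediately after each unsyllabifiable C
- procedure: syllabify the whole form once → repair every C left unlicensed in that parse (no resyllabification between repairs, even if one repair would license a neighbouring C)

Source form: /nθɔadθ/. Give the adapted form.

naθɔadaθa

Syllabifying with onset maximization leaves /n/, /d/, /θ/ stranded (no codas are permitted; onsets are limited to one consonant).
Epenthesis after each stranded consonant: /n/ → /na/, /d/ → /da/, /θ/ → /θa/.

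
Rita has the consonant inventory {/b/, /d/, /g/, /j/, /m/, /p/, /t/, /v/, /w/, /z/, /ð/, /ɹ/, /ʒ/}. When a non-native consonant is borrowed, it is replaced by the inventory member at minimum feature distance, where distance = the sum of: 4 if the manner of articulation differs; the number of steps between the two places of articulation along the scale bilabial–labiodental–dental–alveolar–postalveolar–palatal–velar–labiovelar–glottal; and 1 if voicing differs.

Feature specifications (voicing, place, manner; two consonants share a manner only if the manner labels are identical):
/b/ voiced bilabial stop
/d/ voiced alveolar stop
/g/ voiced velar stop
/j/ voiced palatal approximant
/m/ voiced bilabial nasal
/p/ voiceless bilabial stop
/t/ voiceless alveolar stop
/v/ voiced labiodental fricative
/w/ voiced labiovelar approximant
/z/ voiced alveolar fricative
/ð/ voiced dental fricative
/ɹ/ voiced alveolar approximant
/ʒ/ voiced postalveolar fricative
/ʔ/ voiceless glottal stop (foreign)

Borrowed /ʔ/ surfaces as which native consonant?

/g/ is closest: same manner (stop), place distance 2 (glottal→velar), voicing differs (+1); total 3. Next closest is /t/ at distance 5.

g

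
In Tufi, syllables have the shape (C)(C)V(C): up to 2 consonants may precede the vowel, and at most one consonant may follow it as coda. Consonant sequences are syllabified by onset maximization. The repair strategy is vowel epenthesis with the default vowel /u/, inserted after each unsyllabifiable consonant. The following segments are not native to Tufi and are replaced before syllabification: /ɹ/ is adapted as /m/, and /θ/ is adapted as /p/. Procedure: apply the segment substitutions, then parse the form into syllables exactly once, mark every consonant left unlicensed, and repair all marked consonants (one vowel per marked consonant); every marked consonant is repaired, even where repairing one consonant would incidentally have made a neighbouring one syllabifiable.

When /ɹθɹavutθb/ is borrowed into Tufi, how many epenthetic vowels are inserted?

3

After substitution the input is /mpmavutpb/.
The unsyllabifiable consonants are /m/, /p/, /b/; each receives one epenthetic vowel.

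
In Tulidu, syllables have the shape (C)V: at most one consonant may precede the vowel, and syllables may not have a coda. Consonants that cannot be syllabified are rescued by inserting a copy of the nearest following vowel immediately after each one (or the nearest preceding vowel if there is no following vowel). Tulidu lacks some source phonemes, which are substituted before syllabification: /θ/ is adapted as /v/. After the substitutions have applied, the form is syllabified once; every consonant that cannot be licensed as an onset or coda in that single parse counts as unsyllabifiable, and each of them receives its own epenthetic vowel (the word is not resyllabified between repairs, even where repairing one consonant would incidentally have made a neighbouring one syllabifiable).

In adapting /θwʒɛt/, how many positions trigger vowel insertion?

3

After substitution the input is /vwʒɛt/.
The unsyllabifiable consonants are /v/, /w/, /t/; each receives one epenthetic vowel.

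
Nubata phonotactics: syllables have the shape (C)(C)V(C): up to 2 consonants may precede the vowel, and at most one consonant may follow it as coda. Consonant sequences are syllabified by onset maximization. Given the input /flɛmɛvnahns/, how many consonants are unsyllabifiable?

2

The consonants /n/, /s/ cannot be parsed into a legal (C)(C)V(C) syllable (at most one coda consonant is licensed; onsets may contain at most 2 consonants).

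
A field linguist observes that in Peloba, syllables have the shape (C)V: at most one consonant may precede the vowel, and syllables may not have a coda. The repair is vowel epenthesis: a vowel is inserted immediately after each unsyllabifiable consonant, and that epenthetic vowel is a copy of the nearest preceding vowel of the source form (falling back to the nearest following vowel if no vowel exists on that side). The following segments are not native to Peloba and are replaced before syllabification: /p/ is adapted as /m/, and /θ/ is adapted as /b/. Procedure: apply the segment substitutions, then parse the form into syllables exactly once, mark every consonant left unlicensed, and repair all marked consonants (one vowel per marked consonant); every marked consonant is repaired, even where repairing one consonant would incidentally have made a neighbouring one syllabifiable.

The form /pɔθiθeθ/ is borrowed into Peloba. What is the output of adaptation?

mɔbibebe

Substitution: /p/ → /m/, /θ/ → /b/, giving /mɔbibeb/.
Syllabifying with onset maximization leaves /b/ stranded (no codas are permitted; onsets are limited to one consonant).
Each unlicensed consonant becomes the onset of a new syllable: /b/ → /be/.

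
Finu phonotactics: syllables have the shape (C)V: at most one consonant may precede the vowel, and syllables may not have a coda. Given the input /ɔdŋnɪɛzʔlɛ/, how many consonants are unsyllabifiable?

Under (C)V, the unsyllabifiable consonants are /d/, /ŋ/, /z/, /ʔ/ (no codas are permitted; onsets are limited to one consonant).

4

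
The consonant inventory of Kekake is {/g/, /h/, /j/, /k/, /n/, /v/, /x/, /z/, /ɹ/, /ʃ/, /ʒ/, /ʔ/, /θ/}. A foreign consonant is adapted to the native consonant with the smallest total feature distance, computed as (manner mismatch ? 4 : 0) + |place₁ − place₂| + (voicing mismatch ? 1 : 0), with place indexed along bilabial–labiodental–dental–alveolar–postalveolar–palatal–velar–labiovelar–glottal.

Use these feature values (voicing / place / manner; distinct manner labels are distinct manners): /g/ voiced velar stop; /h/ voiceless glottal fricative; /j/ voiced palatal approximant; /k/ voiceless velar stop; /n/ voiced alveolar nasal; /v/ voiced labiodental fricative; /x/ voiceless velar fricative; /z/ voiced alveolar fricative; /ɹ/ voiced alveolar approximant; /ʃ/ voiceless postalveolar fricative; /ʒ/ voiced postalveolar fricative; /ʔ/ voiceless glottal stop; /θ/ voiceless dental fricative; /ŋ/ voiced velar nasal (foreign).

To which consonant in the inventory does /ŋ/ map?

n

/n/ is closest: same manner (nasal), place distance 3 (velar→alveolar), same voicing; total 3. Next closest is /g/ at distance 4.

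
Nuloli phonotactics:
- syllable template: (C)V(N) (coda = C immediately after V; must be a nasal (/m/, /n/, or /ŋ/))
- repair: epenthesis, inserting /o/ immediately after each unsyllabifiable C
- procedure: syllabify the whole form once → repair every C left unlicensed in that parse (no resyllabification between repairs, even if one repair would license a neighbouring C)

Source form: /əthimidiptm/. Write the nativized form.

Under (C)V(N), the unsyllabifiable consonants are /t/, /p/, /t/, /m/ (only a nasal (/m/, /n/, or /ŋ/) is licensed in coda position; onsets are limited to one consonant).
Each unlicensed consonant becomes the onset of a new syllable: /t/ → /to/, /p/ → /po/, /t/ → /to/, /m/ → /mo/.

ətohimidipotomo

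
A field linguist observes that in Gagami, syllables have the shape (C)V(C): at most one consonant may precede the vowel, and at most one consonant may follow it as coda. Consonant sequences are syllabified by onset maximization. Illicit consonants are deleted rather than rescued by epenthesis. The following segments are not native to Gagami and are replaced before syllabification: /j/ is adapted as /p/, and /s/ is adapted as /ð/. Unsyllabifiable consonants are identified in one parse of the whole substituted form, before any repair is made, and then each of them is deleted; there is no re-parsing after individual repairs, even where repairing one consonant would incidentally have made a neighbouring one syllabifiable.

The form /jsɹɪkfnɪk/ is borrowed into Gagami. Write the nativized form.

ɹɪknɪk

Substitution: /j/ → /p/, /s/ → /ð/, giving /pðɹɪkfnɪk/.
Syllabifying with onset maximization leaves /p/, /ð/, /f/ stranded (at most one coda consonant is licensed; onsets are limited to one consonant).
Deletion applies to /p/, /ð/, /f/.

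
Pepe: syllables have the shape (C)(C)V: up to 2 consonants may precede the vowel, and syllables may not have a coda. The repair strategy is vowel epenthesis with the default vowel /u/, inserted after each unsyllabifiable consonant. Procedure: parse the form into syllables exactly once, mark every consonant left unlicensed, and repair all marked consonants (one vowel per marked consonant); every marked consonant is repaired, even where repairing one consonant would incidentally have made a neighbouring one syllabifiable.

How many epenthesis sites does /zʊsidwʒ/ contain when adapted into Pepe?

The unsyllabifiable consonants are /d/, /w/, /ʒ/; each receives one epenthetic vowel.

3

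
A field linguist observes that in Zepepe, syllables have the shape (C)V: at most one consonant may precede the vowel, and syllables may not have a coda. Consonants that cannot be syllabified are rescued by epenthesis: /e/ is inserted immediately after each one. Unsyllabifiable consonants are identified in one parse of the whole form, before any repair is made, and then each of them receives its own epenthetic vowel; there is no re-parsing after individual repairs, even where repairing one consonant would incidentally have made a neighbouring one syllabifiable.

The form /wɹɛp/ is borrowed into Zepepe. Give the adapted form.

Under (C)V, the unsyllabifiable consonants are /w/, /p/ (no codas are permitted; onsets are limited to one consonant).
Inserting the epenthetic vowel yields /w/ → /we/, /p/ → /pe/.

weɹɛpe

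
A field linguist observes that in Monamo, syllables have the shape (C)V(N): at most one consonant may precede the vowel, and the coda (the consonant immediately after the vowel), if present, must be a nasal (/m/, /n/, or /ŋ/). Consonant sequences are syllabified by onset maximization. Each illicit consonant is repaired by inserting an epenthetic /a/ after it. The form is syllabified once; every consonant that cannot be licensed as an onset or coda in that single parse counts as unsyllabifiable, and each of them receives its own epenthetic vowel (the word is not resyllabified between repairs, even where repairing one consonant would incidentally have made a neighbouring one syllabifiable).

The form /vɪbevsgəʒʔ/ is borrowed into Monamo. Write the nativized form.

Syllabifying with onset maximization leaves /v/, /s/, /ʒ/, /ʔ/ stranded (only a nasal (/m/, /n/, or /ŋ/) is licensed in coda position; onsets are limited to one consonant).
Each unlicensed consonant becomes the onset of a new syllable: /v/ → /va/, /s/ → /sa/, /ʒ/ → /ʒa/, /ʔ/ → /ʔa/.

vɪbevasagəʒaʔa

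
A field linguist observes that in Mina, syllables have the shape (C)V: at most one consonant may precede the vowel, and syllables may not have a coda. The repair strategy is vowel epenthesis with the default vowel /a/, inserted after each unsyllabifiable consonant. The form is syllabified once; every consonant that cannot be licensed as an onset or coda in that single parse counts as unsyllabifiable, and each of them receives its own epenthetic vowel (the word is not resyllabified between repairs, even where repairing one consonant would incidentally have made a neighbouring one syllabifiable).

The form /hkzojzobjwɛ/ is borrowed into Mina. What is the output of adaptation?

Syllabifying with onset maximization leaves /h/, /k/, /j/, /b/, /j/ stranded (no codas are permitted; onsets are limited to one consonant).
Inserting the epenthetic vowel yields /h/ → /ha/, /k/ → /ka/, /j/ → /ja/, /b/ → /ba/, /j/ → /ja/.

hakazojazobajawɛ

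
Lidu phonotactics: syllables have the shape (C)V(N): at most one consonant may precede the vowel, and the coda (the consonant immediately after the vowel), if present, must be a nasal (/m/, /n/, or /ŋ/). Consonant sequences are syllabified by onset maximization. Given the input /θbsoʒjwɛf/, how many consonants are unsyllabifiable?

5

Syllabifying with onset maximization leaves /θ/, /b/, /ʒ/, /j/, /f/ stranded (only a nasal (/m/, /n/, or /ŋ/) is licensed in coda position; onsets are limited to one consonant).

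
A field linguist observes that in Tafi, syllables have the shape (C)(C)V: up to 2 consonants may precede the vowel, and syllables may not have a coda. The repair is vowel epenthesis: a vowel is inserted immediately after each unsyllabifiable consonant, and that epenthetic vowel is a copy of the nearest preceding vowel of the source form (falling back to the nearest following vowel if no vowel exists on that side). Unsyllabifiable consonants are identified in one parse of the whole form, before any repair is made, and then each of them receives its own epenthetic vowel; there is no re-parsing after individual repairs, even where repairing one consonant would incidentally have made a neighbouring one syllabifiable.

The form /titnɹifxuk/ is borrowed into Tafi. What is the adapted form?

Under (C)(C)V, the unsyllabifiable consonants are /t/, /k/ (no codas are permitted; onsets may contain at most 2 consonants).
Inserting the epenthetic vowel yields /t/ → /ti/, /k/ → /ku/.

titinɹifxuku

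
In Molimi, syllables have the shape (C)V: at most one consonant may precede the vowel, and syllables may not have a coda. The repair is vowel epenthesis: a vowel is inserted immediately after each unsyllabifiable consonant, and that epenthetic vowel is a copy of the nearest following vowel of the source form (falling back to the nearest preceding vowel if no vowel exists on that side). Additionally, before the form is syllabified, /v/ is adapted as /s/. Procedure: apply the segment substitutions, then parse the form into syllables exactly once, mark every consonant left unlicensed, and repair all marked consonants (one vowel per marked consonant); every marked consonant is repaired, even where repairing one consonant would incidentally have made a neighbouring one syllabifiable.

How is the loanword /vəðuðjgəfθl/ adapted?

səðuðəjəgəfəθələ

Substitution: /v/ → /s/, giving /səðuðjgəfθl/.
Syllabifying with onset maximization leaves /ð/, /j/, /f/, /θ/, /l/ stranded (no codas are permitted; onsets are limited to one consonant).
Inserting the epenthetic vowel yields /ð/ → /ðə/, /j/ → /jə/, /f/ → /fə/, /θ/ → /θə/, /l/ → /lə/.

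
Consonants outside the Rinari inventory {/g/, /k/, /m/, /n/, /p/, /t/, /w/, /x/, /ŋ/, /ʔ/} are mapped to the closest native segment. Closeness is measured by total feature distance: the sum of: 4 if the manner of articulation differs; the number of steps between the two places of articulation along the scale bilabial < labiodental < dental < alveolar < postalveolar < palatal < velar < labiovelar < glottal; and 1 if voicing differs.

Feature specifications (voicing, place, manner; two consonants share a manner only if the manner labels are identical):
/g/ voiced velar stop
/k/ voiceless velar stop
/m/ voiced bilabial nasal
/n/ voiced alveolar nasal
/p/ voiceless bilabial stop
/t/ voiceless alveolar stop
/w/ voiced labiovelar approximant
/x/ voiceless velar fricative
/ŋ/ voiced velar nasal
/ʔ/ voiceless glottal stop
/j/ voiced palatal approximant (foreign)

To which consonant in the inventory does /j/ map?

/w/ is closest: same manner (approximant), place distance 2 (palatal→labiovelar), same voicing; total 2. Next closest is /g/ at distance 5.

w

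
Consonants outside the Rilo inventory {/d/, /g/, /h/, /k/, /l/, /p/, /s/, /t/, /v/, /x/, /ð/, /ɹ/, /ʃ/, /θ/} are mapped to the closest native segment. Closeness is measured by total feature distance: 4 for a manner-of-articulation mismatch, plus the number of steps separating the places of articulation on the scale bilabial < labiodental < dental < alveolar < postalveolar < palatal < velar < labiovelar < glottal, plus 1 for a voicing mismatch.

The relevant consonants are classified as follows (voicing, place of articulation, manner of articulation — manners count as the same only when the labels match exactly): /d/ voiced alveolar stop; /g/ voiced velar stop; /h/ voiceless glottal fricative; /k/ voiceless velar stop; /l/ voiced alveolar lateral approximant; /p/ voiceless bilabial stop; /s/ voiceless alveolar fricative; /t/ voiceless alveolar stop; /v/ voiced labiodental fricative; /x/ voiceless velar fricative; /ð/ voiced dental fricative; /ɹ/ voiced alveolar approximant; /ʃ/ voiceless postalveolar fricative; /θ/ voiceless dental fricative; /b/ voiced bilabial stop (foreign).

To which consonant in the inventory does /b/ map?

/p/ is closest: same manner (stop), place distance 0 (bilabial→bilabial), voicing differs (+1); total 1. Next closest is /d/ at distance 3.

p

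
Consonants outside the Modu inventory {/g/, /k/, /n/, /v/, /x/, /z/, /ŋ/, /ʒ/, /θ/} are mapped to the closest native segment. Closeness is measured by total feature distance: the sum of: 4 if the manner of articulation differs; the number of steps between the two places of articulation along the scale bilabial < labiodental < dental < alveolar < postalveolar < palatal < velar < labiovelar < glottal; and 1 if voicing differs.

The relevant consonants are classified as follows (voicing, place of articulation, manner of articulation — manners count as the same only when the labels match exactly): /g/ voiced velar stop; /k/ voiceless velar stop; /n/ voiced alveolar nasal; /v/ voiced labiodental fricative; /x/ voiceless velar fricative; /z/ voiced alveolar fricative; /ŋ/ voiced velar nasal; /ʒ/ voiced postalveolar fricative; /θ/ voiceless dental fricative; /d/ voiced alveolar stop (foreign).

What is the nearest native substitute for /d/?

g

/g/ is closest: same manner (stop), place distance 3 (alveolar→velar), same voicing; total 3. Next closest is /k/ at distance 4.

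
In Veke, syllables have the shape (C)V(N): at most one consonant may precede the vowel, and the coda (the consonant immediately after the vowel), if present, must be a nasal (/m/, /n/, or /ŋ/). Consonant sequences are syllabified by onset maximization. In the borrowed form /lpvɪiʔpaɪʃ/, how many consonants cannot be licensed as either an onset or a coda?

Under (C)V(N), the unsyllabifiable consonants are /l/, /p/, /ʔ/, /ʃ/ (only a nasal (/m/, /n/, or /ŋ/) is licensed in coda position; onsets are limited to one consonant).

4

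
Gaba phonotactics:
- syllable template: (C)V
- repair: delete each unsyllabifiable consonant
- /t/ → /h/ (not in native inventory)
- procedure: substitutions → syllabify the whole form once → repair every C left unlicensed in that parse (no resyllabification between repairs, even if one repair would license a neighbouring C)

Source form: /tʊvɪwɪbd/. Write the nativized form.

Substitution: /t/ → /h/, giving /hʊvɪwɪbd/.
The consonants /b/, /d/ cannot be parsed into a legal (C)V syllable (no codas are permitted; onsets are limited to one consonant).
Deleting the stranded consonants removes /b/, /d/.

hʊvɪwɪ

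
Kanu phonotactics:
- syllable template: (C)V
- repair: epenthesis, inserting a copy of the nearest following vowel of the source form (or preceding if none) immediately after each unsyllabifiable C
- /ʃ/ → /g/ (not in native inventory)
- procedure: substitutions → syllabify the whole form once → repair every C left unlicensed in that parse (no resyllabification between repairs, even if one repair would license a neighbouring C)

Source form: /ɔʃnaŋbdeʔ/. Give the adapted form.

Substitution: /ʃ/ → /g/, giving /ɔgnaŋbdeʔ/.
The consonants /g/, /ŋ/, /b/, /ʔ/ cannot be parsed into a legal (C)V syllable (no codas are permitted; onsets are limited to one consonant).
Each unlicensed consonant becomes the onset of a new syllable: /g/ → /ga/, /ŋ/ → /ŋe/, /b/ → /be/, /ʔ/ → /ʔe/.

ɔganaŋebedeʔe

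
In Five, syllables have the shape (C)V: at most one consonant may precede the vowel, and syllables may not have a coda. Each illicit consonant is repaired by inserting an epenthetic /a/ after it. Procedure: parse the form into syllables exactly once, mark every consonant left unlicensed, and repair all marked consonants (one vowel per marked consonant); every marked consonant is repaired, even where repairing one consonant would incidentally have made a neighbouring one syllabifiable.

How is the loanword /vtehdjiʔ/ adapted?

The consonants /v/, /h/, /d/, /ʔ/ cannot be parsed into a legal (C)V syllable (no codas are permitted; onsets are limited to one consonant).
Inserting the epenthetic vowel yields /v/ → /va/, /h/ → /ha/, /d/ → /da/, /ʔ/ → /ʔa/.

vatehadajiʔa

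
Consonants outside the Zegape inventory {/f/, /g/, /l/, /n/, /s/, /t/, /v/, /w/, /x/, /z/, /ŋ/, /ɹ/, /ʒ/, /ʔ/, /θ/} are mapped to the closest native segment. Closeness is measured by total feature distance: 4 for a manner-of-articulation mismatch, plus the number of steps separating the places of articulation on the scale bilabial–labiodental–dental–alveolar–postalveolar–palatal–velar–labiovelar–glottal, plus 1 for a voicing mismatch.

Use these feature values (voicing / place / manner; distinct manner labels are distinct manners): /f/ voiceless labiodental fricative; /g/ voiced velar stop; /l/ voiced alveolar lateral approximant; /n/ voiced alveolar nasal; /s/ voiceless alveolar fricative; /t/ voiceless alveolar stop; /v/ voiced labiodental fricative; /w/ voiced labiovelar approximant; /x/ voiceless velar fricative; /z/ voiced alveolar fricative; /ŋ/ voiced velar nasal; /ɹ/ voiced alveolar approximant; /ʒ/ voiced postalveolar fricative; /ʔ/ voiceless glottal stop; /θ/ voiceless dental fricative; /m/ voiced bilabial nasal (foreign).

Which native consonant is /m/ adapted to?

/n/ is closest: same manner (nasal), place distance 3 (bilabial→alveolar), same voicing; total 3. Next closest is /v/ at distance 5.

n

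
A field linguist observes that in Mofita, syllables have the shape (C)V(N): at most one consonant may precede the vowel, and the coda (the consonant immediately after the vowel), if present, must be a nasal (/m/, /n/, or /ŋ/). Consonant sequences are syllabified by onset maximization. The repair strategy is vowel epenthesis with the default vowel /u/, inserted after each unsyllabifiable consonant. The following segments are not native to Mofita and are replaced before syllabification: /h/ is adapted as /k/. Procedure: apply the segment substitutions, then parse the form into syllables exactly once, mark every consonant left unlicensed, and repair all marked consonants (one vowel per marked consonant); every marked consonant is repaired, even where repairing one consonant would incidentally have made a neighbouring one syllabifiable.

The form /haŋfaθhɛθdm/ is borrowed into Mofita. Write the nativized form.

kaŋfaθukɛθudumu

Substitution: /h/ → /k/, giving /kaŋfaθkɛθdm/.
Syllabifying with onset maximization leaves /θ/, /θ/, /d/, /m/ stranded (only a nasal (/m/, /n/, or /ŋ/) is licensed in coda position; onsets are limited to one consonant).
Each unlicensed consonant becomes the onset of a new syllable: /θ/ → /θu/, /θ/ → /θu/, /d/ → /du/, /m/ → /mu/.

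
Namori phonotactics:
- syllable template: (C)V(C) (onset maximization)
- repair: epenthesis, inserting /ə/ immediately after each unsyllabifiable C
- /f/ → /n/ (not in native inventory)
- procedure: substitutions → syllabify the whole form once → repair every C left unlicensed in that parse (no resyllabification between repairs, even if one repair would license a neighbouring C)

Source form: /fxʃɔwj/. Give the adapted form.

Substitution: /f/ → /n/, giving /nxʃɔwj/.
Under (C)V(C), the unsyllabifiable consonants are /n/, /x/, /j/ (at most one coda consonant is licensed; onsets are limited to one consonant).
Epenthesis after each stranded consonant: /n/ → /nə/, /x/ → /xə/, /j/ → /jə/.

nəxəʃɔwjə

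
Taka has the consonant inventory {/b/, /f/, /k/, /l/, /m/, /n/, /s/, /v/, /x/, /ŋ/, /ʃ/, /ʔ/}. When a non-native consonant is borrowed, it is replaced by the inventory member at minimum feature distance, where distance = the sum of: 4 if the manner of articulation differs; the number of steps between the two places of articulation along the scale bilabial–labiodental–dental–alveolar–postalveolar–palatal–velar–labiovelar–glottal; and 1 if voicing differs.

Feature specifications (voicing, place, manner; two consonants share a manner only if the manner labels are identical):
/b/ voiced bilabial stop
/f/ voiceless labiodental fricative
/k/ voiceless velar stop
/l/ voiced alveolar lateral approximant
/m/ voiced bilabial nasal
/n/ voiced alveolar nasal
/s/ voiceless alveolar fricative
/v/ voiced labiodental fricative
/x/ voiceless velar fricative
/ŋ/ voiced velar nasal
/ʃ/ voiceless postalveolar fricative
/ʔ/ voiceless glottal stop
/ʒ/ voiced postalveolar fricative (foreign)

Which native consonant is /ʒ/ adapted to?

/ʃ/ is closest: same manner (fricative), place distance 0 (postalveolar→postalveolar), voicing differs (+1); total 1. Next closest is /s/ at distance 2.

ʃ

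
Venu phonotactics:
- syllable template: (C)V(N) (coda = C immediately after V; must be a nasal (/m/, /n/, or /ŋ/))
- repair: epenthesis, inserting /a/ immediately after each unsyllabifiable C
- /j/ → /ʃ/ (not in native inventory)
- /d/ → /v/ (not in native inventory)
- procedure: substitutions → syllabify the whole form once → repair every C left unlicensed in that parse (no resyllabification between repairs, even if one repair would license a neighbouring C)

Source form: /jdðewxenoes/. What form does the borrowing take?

ʃavaðewaxenoesa

Substitution: /j/ → /ʃ/, /d/ → /v/, giving /ʃvðewxenoes/.
The consonants /ʃ/, /v/, /w/, /s/ cannot be parsed into a legal (C)V(N) syllable (only a nasal (/m/, /n/, or /ŋ/) is licensed in coda position; onsets are limited to one consonant).
Epenthesis after each stranded consonant: /ʃ/ → /ʃa/, /v/ → /va/, /w/ → /wa/, /s/ → /sa/.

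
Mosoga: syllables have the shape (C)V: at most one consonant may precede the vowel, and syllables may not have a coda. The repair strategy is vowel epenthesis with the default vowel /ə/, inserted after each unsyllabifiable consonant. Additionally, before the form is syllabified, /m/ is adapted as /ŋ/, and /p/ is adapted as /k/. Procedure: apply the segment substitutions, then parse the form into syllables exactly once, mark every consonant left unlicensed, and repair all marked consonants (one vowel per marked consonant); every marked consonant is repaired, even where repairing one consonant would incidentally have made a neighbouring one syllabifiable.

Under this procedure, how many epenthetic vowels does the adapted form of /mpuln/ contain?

After substitution the input is /ŋkuln/.
The unsyllabifiable consonants are /ŋ/, /l/, /n/; each receives one epenthetic vowel.

3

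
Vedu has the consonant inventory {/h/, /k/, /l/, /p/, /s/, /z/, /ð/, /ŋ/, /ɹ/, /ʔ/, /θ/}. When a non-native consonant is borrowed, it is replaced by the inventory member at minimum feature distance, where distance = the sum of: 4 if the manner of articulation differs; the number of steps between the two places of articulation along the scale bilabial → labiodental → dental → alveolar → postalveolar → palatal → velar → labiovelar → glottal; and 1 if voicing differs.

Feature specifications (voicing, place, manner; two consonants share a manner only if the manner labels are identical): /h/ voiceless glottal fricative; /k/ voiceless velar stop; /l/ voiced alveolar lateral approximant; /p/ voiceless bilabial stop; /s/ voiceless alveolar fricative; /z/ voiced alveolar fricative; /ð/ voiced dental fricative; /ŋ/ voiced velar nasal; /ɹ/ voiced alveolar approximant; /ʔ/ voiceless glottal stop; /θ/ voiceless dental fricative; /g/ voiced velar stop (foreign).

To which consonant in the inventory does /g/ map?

k

/k/ is closest: same manner (stop), place distance 0 (velar→velar), voicing differs (+1); total 1. Next closest is /ʔ/ at distance 3.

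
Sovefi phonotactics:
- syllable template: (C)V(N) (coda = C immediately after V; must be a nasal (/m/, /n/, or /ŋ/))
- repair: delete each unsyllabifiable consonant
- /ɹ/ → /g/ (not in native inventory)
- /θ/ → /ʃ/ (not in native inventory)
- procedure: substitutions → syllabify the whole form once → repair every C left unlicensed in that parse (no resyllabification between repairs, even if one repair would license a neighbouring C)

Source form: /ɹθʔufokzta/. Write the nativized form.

ʔufota

Substitution: /ɹ/ → /g/, /θ/ → /ʃ/, giving /gʃʔufokzta/.
Syllabifying with onset maximization leaves /g/, /ʃ/, /k/, /z/ stranded (only a nasal (/m/, /n/, or /ŋ/) is licensed in coda position; onsets are limited to one consonant).
Deleting the stranded consonants removes /g/, /ʃ/, /k/, /z/.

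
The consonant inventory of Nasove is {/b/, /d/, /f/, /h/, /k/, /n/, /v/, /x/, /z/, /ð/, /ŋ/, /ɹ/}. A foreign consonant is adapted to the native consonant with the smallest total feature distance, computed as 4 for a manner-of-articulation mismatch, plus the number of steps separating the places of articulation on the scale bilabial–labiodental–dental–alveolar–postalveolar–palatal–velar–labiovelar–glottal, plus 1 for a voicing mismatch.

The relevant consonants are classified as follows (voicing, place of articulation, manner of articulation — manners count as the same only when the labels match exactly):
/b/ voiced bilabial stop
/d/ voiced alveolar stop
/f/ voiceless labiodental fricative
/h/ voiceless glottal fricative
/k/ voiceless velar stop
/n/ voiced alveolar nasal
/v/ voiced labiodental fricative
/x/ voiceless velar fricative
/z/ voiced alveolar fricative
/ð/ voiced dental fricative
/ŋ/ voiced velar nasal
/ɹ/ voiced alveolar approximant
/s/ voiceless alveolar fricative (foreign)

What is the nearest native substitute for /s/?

z

/z/ is closest: same manner (fricative), place distance 0 (alveolar→alveolar), voicing differs (+1); total 1. Next closest is /f/ at distance 2.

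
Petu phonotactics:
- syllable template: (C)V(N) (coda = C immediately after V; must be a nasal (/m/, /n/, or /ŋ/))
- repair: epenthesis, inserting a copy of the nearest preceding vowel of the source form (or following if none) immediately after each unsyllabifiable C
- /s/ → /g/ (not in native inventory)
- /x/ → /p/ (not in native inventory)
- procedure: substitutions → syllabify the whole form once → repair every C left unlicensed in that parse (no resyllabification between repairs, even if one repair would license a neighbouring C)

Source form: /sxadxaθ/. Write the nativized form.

Substitution: /s/ → /g/, /x/ → /p/, giving /gpadpaθ/.
Syllabifying with onset maximization leaves /g/, /d/, /θ/ stranded (only a nasal (/m/, /n/, or /ŋ/) is licensed in coda position; onsets are limited to one consonant).
Inserting the epenthetic vowel yields /g/ → /ga/, /d/ → /da/, /θ/ → /θa/.

gapadapaθa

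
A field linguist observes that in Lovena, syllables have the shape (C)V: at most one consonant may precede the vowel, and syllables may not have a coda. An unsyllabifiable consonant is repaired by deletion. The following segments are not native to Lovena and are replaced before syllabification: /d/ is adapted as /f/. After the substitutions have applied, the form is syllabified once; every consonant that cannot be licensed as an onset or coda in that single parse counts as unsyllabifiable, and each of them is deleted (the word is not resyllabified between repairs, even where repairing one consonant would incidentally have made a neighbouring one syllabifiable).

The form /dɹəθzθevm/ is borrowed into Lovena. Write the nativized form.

ɹəθe

Substitution: /d/ → /f/, giving /fɹəθzθevm/.
The consonants /f/, /θ/, /z/, /v/, /m/ cannot be parsed into a legal (C)V syllable (no codas are permitted; onsets are limited to one consonant).
Deleting the stranded consonants removes /f/, /θ/, /z/, /v/, /m/.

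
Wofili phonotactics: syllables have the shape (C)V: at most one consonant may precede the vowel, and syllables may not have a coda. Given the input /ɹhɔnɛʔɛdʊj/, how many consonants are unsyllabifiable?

Under (C)V, the unsyllabifiable consonants are /ɹ/, /j/ (no codas are permitted; onsets are limited to one consonant).

2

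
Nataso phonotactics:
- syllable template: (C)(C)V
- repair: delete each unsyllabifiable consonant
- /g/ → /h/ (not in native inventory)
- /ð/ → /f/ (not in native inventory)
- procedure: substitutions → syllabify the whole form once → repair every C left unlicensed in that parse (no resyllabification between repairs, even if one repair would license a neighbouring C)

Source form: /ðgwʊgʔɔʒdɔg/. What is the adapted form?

hwʊhʔɔʒdɔ

Substitution: /ð/ → /f/, /g/ → /h/, giving /fhwʊhʔɔʒdɔh/.
The consonants /f/, /h/ cannot be parsed into a legal (C)(C)V syllable (no codas are permitted; onsets may contain at most 2 consonants).
Each unlicensed consonant is deleted: /f/, /h/.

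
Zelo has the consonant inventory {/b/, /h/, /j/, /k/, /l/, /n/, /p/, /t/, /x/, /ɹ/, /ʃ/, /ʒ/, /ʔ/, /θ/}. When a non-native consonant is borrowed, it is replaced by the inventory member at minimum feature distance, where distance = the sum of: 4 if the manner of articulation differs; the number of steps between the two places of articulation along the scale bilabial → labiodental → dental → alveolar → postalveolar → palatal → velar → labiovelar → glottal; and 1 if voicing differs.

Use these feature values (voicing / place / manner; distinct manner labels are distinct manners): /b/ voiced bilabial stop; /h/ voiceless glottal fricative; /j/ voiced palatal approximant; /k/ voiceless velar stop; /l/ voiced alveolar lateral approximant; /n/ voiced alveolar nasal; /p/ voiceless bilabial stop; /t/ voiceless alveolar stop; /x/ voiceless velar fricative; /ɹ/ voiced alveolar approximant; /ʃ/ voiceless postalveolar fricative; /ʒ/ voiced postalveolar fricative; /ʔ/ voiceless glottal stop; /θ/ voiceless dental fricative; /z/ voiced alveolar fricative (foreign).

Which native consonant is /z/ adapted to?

ʒ

/ʒ/ is closest: same manner (fricative), place distance 1 (alveolar→postalveolar), same voicing; total 1. Next closest is /ʃ/ at distance 2.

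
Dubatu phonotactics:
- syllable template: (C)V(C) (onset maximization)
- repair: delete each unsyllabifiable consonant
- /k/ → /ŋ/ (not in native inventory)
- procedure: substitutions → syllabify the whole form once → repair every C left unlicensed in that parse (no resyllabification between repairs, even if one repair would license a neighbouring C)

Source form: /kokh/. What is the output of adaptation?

Substitution: /k/ → /ŋ/, giving /ŋoŋh/.
Syllabifying with onset maximization leaves /h/ stranded (at most one coda consonant is licensed; onsets are limited to one consonant).
Deleting the stranded consonants removes /h/.

ŋoŋ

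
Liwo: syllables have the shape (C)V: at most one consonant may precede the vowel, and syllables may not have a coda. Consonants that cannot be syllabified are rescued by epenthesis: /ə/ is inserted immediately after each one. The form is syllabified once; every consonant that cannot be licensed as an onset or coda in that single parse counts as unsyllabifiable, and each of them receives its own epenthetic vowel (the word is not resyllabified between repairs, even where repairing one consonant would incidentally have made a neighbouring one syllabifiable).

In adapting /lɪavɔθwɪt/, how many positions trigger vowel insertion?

2

The unsyllabifiable consonants are /θ/, /t/; each receives one epenthetic vowel.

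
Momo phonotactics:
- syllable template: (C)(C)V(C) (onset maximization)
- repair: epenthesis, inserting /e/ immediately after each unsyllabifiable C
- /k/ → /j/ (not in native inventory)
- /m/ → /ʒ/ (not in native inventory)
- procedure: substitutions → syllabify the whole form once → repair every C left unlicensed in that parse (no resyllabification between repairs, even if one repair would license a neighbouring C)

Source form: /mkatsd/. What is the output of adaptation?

ʒjatsede

Substitution: /m/ → /ʒ/, /k/ → /j/, giving /ʒjatsd/.
Syllabifying with onset maximization leaves /s/, /d/ stranded (at most one coda consonant is licensed; onsets may contain at most 2 consonants).
Epenthesis after each stranded consonant: /s/ → /se/, /d/ → /de/.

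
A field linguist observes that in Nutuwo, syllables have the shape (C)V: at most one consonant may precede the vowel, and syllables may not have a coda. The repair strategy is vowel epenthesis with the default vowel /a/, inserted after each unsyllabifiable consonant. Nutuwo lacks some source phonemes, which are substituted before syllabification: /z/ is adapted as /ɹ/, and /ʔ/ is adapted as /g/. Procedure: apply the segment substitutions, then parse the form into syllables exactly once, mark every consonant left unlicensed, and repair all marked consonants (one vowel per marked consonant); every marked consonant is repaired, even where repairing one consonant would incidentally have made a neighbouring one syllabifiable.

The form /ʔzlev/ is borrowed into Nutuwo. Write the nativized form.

Substitution: /ʔ/ → /g/, /z/ → /ɹ/, giving /gɹlev/.
Syllabifying with onset maximization leaves /g/, /ɹ/, /v/ stranded (no codas are permitted; onsets are limited to one consonant).
Epenthesis after each stranded consonant: /g/ → /ga/, /ɹ/ → /ɹa/, /v/ → /va/.

gaɹaleva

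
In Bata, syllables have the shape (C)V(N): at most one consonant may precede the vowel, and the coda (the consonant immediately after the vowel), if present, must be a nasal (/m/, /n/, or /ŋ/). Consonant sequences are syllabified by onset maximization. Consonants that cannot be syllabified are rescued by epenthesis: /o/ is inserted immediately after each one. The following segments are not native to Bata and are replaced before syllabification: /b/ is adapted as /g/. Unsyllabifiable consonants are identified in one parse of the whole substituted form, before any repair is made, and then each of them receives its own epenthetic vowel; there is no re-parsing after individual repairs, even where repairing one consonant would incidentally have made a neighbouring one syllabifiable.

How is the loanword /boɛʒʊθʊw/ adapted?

goɛʒʊθʊwo

Substitution: /b/ → /g/, giving /goɛʒʊθʊw/.
Syllabifying with onset maximization leaves /w/ stranded (only a nasal (/m/, /n/, or /ŋ/) is licensed in coda position; onsets are limited to one consonant).
Each unlicensed consonant becomes the onset of a new syllable: /w/ → /wo/.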